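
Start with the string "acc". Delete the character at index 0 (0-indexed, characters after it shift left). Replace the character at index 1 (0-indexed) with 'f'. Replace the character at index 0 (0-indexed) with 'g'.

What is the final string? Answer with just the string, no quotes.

Answer: gf

Derivation:
Applying each edit step by step:
Start: "acc"
Op 1 (delete idx 0 = 'a'): "acc" -> "cc"
Op 2 (replace idx 1: 'c' -> 'f'): "cc" -> "cf"
Op 3 (replace idx 0: 'c' -> 'g'): "cf" -> "gf"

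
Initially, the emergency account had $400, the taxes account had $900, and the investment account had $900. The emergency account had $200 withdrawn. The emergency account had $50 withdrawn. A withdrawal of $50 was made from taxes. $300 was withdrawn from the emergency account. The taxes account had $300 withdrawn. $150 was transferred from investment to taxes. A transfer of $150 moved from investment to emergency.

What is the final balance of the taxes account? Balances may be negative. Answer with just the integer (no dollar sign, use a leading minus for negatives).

Answer: 700

Derivation:
Tracking account balances step by step:
Start: emergency=400, taxes=900, investment=900
Event 1 (withdraw 200 from emergency): emergency: 400 - 200 = 200. Balances: emergency=200, taxes=900, investment=900
Event 2 (withdraw 50 from emergency): emergency: 200 - 50 = 150. Balances: emergency=150, taxes=900, investment=900
Event 3 (withdraw 50 from taxes): taxes: 900 - 50 = 850. Balances: emergency=150, taxes=850, investment=900
Event 4 (withdraw 300 from emergency): emergency: 150 - 300 = -150. Balances: emergency=-150, taxes=850, investment=900
Event 5 (withdraw 300 from taxes): taxes: 850 - 300 = 550. Balances: emergency=-150, taxes=550, investment=900
Event 6 (transfer 150 investment -> taxes): investment: 900 - 150 = 750, taxes: 550 + 150 = 700. Balances: emergency=-150, taxes=700, investment=750
Event 7 (transfer 150 investment -> emergency): investment: 750 - 150 = 600, emergency: -150 + 150 = 0. Balances: emergency=0, taxes=700, investment=600

Final balance of taxes: 700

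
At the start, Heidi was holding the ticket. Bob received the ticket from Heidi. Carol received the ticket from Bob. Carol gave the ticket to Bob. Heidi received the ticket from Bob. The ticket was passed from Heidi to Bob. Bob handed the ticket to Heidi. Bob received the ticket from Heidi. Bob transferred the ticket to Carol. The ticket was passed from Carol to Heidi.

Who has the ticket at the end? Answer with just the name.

Answer: Heidi

Derivation:
Tracking the ticket through each event:
Start: Heidi has the ticket.
After event 1: Bob has the ticket.
After event 2: Carol has the ticket.
After event 3: Bob has the ticket.
After event 4: Heidi has the ticket.
After event 5: Bob has the ticket.
After event 6: Heidi has the ticket.
After event 7: Bob has the ticket.
After event 8: Carol has the ticket.
After event 9: Heidi has the ticket.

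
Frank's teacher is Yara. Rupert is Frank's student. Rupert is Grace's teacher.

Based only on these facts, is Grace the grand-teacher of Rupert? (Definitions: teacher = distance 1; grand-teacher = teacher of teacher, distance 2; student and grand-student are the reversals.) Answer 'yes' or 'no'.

Reconstructing the teacher chain from the given facts:
  Yara -> Frank -> Rupert -> Grace
(each arrow means 'teacher of the next')
Positions in the chain (0 = top):
  position of Yara: 0
  position of Frank: 1
  position of Rupert: 2
  position of Grace: 3

Grace is at position 3, Rupert is at position 2; signed distance (j - i) = -1.
'grand-teacher' requires j - i = 2. Actual distance is -1, so the relation does NOT hold.

Answer: no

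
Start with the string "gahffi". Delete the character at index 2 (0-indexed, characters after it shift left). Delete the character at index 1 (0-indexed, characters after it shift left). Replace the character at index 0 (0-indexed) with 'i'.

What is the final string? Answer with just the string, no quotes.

Answer: iffi

Derivation:
Applying each edit step by step:
Start: "gahffi"
Op 1 (delete idx 2 = 'h'): "gahffi" -> "gaffi"
Op 2 (delete idx 1 = 'a'): "gaffi" -> "gffi"
Op 3 (replace idx 0: 'g' -> 'i'): "gffi" -> "iffi"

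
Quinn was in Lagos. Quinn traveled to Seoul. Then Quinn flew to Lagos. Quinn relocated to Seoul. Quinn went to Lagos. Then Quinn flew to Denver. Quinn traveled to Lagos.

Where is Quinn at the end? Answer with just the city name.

Answer: Lagos

Derivation:
Tracking Quinn's location:
Start: Quinn is in Lagos.
After move 1: Lagos -> Seoul. Quinn is in Seoul.
After move 2: Seoul -> Lagos. Quinn is in Lagos.
After move 3: Lagos -> Seoul. Quinn is in Seoul.
After move 4: Seoul -> Lagos. Quinn is in Lagos.
After move 5: Lagos -> Denver. Quinn is in Denver.
After move 6: Denver -> Lagos. Quinn is in Lagos.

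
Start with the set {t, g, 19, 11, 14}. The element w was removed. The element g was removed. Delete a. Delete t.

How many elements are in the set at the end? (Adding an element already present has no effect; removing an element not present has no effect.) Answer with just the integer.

Tracking the set through each operation:
Start: {11, 14, 19, g, t}
Event 1 (remove w): not present, no change. Set: {11, 14, 19, g, t}
Event 2 (remove g): removed. Set: {11, 14, 19, t}
Event 3 (remove a): not present, no change. Set: {11, 14, 19, t}
Event 4 (remove t): removed. Set: {11, 14, 19}

Final set: {11, 14, 19} (size 3)

Answer: 3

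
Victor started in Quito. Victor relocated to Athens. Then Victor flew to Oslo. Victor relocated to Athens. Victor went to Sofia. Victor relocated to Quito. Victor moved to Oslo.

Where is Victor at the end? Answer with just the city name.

Answer: Oslo

Derivation:
Tracking Victor's location:
Start: Victor is in Quito.
After move 1: Quito -> Athens. Victor is in Athens.
After move 2: Athens -> Oslo. Victor is in Oslo.
After move 3: Oslo -> Athens. Victor is in Athens.
After move 4: Athens -> Sofia. Victor is in Sofia.
After move 5: Sofia -> Quito. Victor is in Quito.
After move 6: Quito -> Oslo. Victor is in Oslo.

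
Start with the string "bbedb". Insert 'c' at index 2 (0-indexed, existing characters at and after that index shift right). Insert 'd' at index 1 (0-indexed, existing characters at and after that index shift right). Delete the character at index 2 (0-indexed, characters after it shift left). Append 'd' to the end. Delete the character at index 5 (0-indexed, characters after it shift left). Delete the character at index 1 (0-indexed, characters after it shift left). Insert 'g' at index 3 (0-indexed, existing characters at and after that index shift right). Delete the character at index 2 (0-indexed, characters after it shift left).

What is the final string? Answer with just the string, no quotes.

Applying each edit step by step:
Start: "bbedb"
Op 1 (insert 'c' at idx 2): "bbedb" -> "bbcedb"
Op 2 (insert 'd' at idx 1): "bbcedb" -> "bdbcedb"
Op 3 (delete idx 2 = 'b'): "bdbcedb" -> "bdcedb"
Op 4 (append 'd'): "bdcedb" -> "bdcedbd"
Op 5 (delete idx 5 = 'b'): "bdcedbd" -> "bdcedd"
Op 6 (delete idx 1 = 'd'): "bdcedd" -> "bcedd"
Op 7 (insert 'g' at idx 3): "bcedd" -> "bcegdd"
Op 8 (delete idx 2 = 'e'): "bcegdd" -> "bcgdd"

Answer: bcgdd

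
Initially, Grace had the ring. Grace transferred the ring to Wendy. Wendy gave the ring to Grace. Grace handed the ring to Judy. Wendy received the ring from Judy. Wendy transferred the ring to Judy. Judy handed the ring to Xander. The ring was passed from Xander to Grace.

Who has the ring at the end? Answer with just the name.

Answer: Grace

Derivation:
Tracking the ring through each event:
Start: Grace has the ring.
After event 1: Wendy has the ring.
After event 2: Grace has the ring.
After event 3: Judy has the ring.
After event 4: Wendy has the ring.
After event 5: Judy has the ring.
After event 6: Xander has the ring.
After event 7: Grace has the ring.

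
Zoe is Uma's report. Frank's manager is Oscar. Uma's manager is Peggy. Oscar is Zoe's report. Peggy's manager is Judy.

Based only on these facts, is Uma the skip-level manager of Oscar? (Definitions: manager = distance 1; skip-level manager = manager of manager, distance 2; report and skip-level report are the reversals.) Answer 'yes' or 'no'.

Reconstructing the manager chain from the given facts:
  Judy -> Peggy -> Uma -> Zoe -> Oscar -> Frank
(each arrow means 'manager of the next')
Positions in the chain (0 = top):
  position of Judy: 0
  position of Peggy: 1
  position of Uma: 2
  position of Zoe: 3
  position of Oscar: 4
  position of Frank: 5

Uma is at position 2, Oscar is at position 4; signed distance (j - i) = 2.
'skip-level manager' requires j - i = 2. Actual distance is 2, so the relation HOLDS.

Answer: yes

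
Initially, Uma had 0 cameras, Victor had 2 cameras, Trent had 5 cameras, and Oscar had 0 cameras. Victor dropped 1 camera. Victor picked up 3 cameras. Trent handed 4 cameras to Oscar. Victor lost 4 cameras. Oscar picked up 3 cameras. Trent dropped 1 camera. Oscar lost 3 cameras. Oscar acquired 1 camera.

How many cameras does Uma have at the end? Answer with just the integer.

Tracking counts step by step:
Start: Uma=0, Victor=2, Trent=5, Oscar=0
Event 1 (Victor -1): Victor: 2 -> 1. State: Uma=0, Victor=1, Trent=5, Oscar=0
Event 2 (Victor +3): Victor: 1 -> 4. State: Uma=0, Victor=4, Trent=5, Oscar=0
Event 3 (Trent -> Oscar, 4): Trent: 5 -> 1, Oscar: 0 -> 4. State: Uma=0, Victor=4, Trent=1, Oscar=4
Event 4 (Victor -4): Victor: 4 -> 0. State: Uma=0, Victor=0, Trent=1, Oscar=4
Event 5 (Oscar +3): Oscar: 4 -> 7. State: Uma=0, Victor=0, Trent=1, Oscar=7
Event 6 (Trent -1): Trent: 1 -> 0. State: Uma=0, Victor=0, Trent=0, Oscar=7
Event 7 (Oscar -3): Oscar: 7 -> 4. State: Uma=0, Victor=0, Trent=0, Oscar=4
Event 8 (Oscar +1): Oscar: 4 -> 5. State: Uma=0, Victor=0, Trent=0, Oscar=5

Uma's final count: 0

Answer: 0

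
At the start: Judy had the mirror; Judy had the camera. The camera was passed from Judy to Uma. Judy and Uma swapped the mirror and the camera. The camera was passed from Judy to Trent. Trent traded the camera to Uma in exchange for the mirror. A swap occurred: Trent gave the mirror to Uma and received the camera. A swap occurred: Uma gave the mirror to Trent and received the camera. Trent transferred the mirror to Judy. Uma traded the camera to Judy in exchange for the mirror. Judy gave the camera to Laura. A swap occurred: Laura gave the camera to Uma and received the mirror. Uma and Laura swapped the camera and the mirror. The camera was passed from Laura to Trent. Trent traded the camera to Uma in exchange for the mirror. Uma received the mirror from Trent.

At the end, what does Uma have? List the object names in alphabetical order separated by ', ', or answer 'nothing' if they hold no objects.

Answer: camera, mirror

Derivation:
Tracking all object holders:
Start: mirror:Judy, camera:Judy
Event 1 (give camera: Judy -> Uma). State: mirror:Judy, camera:Uma
Event 2 (swap mirror<->camera: now mirror:Uma, camera:Judy). State: mirror:Uma, camera:Judy
Event 3 (give camera: Judy -> Trent). State: mirror:Uma, camera:Trent
Event 4 (swap camera<->mirror: now camera:Uma, mirror:Trent). State: mirror:Trent, camera:Uma
Event 5 (swap mirror<->camera: now mirror:Uma, camera:Trent). State: mirror:Uma, camera:Trent
Event 6 (swap mirror<->camera: now mirror:Trent, camera:Uma). State: mirror:Trent, camera:Uma
Event 7 (give mirror: Trent -> Judy). State: mirror:Judy, camera:Uma
Event 8 (swap camera<->mirror: now camera:Judy, mirror:Uma). State: mirror:Uma, camera:Judy
Event 9 (give camera: Judy -> Laura). State: mirror:Uma, camera:Laura
Event 10 (swap camera<->mirror: now camera:Uma, mirror:Laura). State: mirror:Laura, camera:Uma
Event 11 (swap camera<->mirror: now camera:Laura, mirror:Uma). State: mirror:Uma, camera:Laura
Event 12 (give camera: Laura -> Trent). State: mirror:Uma, camera:Trent
Event 13 (swap camera<->mirror: now camera:Uma, mirror:Trent). State: mirror:Trent, camera:Uma
Event 14 (give mirror: Trent -> Uma). State: mirror:Uma, camera:Uma

Final state: mirror:Uma, camera:Uma
Uma holds: camera, mirror.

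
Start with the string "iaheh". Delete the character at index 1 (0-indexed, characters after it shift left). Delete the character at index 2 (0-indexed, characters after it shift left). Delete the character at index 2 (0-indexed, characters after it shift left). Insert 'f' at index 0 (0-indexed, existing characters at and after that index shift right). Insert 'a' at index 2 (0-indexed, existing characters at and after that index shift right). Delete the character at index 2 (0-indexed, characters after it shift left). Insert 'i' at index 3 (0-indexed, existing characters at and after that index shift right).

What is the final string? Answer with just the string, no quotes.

Answer: fihi

Derivation:
Applying each edit step by step:
Start: "iaheh"
Op 1 (delete idx 1 = 'a'): "iaheh" -> "iheh"
Op 2 (delete idx 2 = 'e'): "iheh" -> "ihh"
Op 3 (delete idx 2 = 'h'): "ihh" -> "ih"
Op 4 (insert 'f' at idx 0): "ih" -> "fih"
Op 5 (insert 'a' at idx 2): "fih" -> "fiah"
Op 6 (delete idx 2 = 'a'): "fiah" -> "fih"
Op 7 (insert 'i' at idx 3): "fih" -> "fihi"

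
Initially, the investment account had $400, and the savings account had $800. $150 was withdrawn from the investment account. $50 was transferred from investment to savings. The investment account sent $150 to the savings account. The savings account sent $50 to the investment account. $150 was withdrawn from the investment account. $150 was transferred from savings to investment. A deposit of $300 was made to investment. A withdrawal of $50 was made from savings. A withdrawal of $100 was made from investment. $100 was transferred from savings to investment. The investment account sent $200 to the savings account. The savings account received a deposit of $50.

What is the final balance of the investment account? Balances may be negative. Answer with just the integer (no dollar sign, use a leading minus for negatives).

Answer: 200

Derivation:
Tracking account balances step by step:
Start: investment=400, savings=800
Event 1 (withdraw 150 from investment): investment: 400 - 150 = 250. Balances: investment=250, savings=800
Event 2 (transfer 50 investment -> savings): investment: 250 - 50 = 200, savings: 800 + 50 = 850. Balances: investment=200, savings=850
Event 3 (transfer 150 investment -> savings): investment: 200 - 150 = 50, savings: 850 + 150 = 1000. Balances: investment=50, savings=1000
Event 4 (transfer 50 savings -> investment): savings: 1000 - 50 = 950, investment: 50 + 50 = 100. Balances: investment=100, savings=950
Event 5 (withdraw 150 from investment): investment: 100 - 150 = -50. Balances: investment=-50, savings=950
Event 6 (transfer 150 savings -> investment): savings: 950 - 150 = 800, investment: -50 + 150 = 100. Balances: investment=100, savings=800
Event 7 (deposit 300 to investment): investment: 100 + 300 = 400. Balances: investment=400, savings=800
Event 8 (withdraw 50 from savings): savings: 800 - 50 = 750. Balances: investment=400, savings=750
Event 9 (withdraw 100 from investment): investment: 400 - 100 = 300. Balances: investment=300, savings=750
Event 10 (transfer 100 savings -> investment): savings: 750 - 100 = 650, investment: 300 + 100 = 400. Balances: investment=400, savings=650
Event 11 (transfer 200 investment -> savings): investment: 400 - 200 = 200, savings: 650 + 200 = 850. Balances: investment=200, savings=850
Event 12 (deposit 50 to savings): savings: 850 + 50 = 900. Balances: investment=200, savings=900

Final balance of investment: 200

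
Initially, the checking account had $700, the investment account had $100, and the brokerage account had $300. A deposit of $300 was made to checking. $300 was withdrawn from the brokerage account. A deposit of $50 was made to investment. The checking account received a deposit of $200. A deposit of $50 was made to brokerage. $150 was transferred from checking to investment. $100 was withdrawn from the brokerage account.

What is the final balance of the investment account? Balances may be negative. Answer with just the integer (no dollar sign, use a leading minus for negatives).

Tracking account balances step by step:
Start: checking=700, investment=100, brokerage=300
Event 1 (deposit 300 to checking): checking: 700 + 300 = 1000. Balances: checking=1000, investment=100, brokerage=300
Event 2 (withdraw 300 from brokerage): brokerage: 300 - 300 = 0. Balances: checking=1000, investment=100, brokerage=0
Event 3 (deposit 50 to investment): investment: 100 + 50 = 150. Balances: checking=1000, investment=150, brokerage=0
Event 4 (deposit 200 to checking): checking: 1000 + 200 = 1200. Balances: checking=1200, investment=150, brokerage=0
Event 5 (deposit 50 to brokerage): brokerage: 0 + 50 = 50. Balances: checking=1200, investment=150, brokerage=50
Event 6 (transfer 150 checking -> investment): checking: 1200 - 150 = 1050, investment: 150 + 150 = 300. Balances: checking=1050, investment=300, brokerage=50
Event 7 (withdraw 100 from brokerage): brokerage: 50 - 100 = -50. Balances: checking=1050, investment=300, brokerage=-50

Final balance of investment: 300

Answer: 300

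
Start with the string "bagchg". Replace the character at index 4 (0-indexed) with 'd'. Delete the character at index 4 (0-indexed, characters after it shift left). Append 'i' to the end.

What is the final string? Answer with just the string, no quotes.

Answer: bagcgi

Derivation:
Applying each edit step by step:
Start: "bagchg"
Op 1 (replace idx 4: 'h' -> 'd'): "bagchg" -> "bagcdg"
Op 2 (delete idx 4 = 'd'): "bagcdg" -> "bagcg"
Op 3 (append 'i'): "bagcg" -> "bagcgi"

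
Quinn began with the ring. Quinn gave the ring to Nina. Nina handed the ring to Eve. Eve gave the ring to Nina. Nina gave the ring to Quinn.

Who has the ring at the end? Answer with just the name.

Answer: Quinn

Derivation:
Tracking the ring through each event:
Start: Quinn has the ring.
After event 1: Nina has the ring.
After event 2: Eve has the ring.
After event 3: Nina has the ring.
After event 4: Quinn has the ring.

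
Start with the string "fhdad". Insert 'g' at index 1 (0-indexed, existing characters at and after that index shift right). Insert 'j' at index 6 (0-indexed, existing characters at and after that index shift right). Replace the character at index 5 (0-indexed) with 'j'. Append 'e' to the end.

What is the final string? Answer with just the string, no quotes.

Answer: fghdajje

Derivation:
Applying each edit step by step:
Start: "fhdad"
Op 1 (insert 'g' at idx 1): "fhdad" -> "fghdad"
Op 2 (insert 'j' at idx 6): "fghdad" -> "fghdadj"
Op 3 (replace idx 5: 'd' -> 'j'): "fghdadj" -> "fghdajj"
Op 4 (append 'e'): "fghdajj" -> "fghdajje"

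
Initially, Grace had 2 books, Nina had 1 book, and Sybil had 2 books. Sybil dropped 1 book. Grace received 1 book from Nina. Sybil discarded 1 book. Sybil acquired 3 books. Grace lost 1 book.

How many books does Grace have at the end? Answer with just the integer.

Answer: 2

Derivation:
Tracking counts step by step:
Start: Grace=2, Nina=1, Sybil=2
Event 1 (Sybil -1): Sybil: 2 -> 1. State: Grace=2, Nina=1, Sybil=1
Event 2 (Nina -> Grace, 1): Nina: 1 -> 0, Grace: 2 -> 3. State: Grace=3, Nina=0, Sybil=1
Event 3 (Sybil -1): Sybil: 1 -> 0. State: Grace=3, Nina=0, Sybil=0
Event 4 (Sybil +3): Sybil: 0 -> 3. State: Grace=3, Nina=0, Sybil=3
Event 5 (Grace -1): Grace: 3 -> 2. State: Grace=2, Nina=0, Sybil=3

Grace's final count: 2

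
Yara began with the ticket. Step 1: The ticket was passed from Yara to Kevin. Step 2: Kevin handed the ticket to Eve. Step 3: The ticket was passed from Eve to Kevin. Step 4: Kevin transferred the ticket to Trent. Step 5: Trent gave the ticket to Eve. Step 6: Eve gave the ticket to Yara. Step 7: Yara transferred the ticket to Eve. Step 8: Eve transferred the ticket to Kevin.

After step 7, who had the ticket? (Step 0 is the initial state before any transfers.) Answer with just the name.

Tracking the ticket holder through step 7:
After step 0 (start): Yara
After step 1: Kevin
After step 2: Eve
After step 3: Kevin
After step 4: Trent
After step 5: Eve
After step 6: Yara
After step 7: Eve

At step 7, the holder is Eve.

Answer: Eve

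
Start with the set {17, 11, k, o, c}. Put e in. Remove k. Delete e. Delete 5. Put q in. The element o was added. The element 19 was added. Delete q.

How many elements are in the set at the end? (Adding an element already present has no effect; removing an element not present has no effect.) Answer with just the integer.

Answer: 5

Derivation:
Tracking the set through each operation:
Start: {11, 17, c, k, o}
Event 1 (add e): added. Set: {11, 17, c, e, k, o}
Event 2 (remove k): removed. Set: {11, 17, c, e, o}
Event 3 (remove e): removed. Set: {11, 17, c, o}
Event 4 (remove 5): not present, no change. Set: {11, 17, c, o}
Event 5 (add q): added. Set: {11, 17, c, o, q}
Event 6 (add o): already present, no change. Set: {11, 17, c, o, q}
Event 7 (add 19): added. Set: {11, 17, 19, c, o, q}
Event 8 (remove q): removed. Set: {11, 17, 19, c, o}

Final set: {11, 17, 19, c, o} (size 5)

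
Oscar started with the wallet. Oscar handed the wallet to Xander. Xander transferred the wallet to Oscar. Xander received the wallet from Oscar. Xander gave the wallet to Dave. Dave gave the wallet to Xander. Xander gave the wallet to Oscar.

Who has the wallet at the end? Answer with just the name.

Tracking the wallet through each event:
Start: Oscar has the wallet.
After event 1: Xander has the wallet.
After event 2: Oscar has the wallet.
After event 3: Xander has the wallet.
After event 4: Dave has the wallet.
After event 5: Xander has the wallet.
After event 6: Oscar has the wallet.

Answer: Oscar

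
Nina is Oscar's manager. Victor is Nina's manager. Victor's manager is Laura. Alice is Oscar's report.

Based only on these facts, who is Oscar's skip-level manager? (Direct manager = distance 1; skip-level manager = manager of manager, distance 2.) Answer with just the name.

Reconstructing the manager chain from the given facts:
  Laura -> Victor -> Nina -> Oscar -> Alice
(each arrow means 'manager of the next')
Positions in the chain (0 = top):
  position of Laura: 0
  position of Victor: 1
  position of Nina: 2
  position of Oscar: 3
  position of Alice: 4

Oscar is at position 3; the skip-level manager is 2 steps up the chain, i.e. position 1: Victor.

Answer: Victor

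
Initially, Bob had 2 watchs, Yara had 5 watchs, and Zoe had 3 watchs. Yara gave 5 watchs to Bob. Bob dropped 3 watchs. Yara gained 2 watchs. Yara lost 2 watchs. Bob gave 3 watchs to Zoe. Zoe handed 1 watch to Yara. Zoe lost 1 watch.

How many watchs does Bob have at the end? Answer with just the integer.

Answer: 1

Derivation:
Tracking counts step by step:
Start: Bob=2, Yara=5, Zoe=3
Event 1 (Yara -> Bob, 5): Yara: 5 -> 0, Bob: 2 -> 7. State: Bob=7, Yara=0, Zoe=3
Event 2 (Bob -3): Bob: 7 -> 4. State: Bob=4, Yara=0, Zoe=3
Event 3 (Yara +2): Yara: 0 -> 2. State: Bob=4, Yara=2, Zoe=3
Event 4 (Yara -2): Yara: 2 -> 0. State: Bob=4, Yara=0, Zoe=3
Event 5 (Bob -> Zoe, 3): Bob: 4 -> 1, Zoe: 3 -> 6. State: Bob=1, Yara=0, Zoe=6
Event 6 (Zoe -> Yara, 1): Zoe: 6 -> 5, Yara: 0 -> 1. State: Bob=1, Yara=1, Zoe=5
Event 7 (Zoe -1): Zoe: 5 -> 4. State: Bob=1, Yara=1, Zoe=4

Bob's final count: 1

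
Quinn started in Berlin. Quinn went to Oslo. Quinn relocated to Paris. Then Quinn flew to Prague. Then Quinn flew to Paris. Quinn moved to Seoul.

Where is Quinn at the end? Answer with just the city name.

Answer: Seoul

Derivation:
Tracking Quinn's location:
Start: Quinn is in Berlin.
After move 1: Berlin -> Oslo. Quinn is in Oslo.
After move 2: Oslo -> Paris. Quinn is in Paris.
After move 3: Paris -> Prague. Quinn is in Prague.
After move 4: Prague -> Paris. Quinn is in Paris.
After move 5: Paris -> Seoul. Quinn is in Seoul.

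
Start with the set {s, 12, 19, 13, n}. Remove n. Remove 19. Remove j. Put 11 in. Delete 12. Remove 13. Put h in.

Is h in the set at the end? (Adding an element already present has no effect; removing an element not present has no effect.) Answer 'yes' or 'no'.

Tracking the set through each operation:
Start: {12, 13, 19, n, s}
Event 1 (remove n): removed. Set: {12, 13, 19, s}
Event 2 (remove 19): removed. Set: {12, 13, s}
Event 3 (remove j): not present, no change. Set: {12, 13, s}
Event 4 (add 11): added. Set: {11, 12, 13, s}
Event 5 (remove 12): removed. Set: {11, 13, s}
Event 6 (remove 13): removed. Set: {11, s}
Event 7 (add h): added. Set: {11, h, s}

Final set: {11, h, s} (size 3)
h is in the final set.

Answer: yes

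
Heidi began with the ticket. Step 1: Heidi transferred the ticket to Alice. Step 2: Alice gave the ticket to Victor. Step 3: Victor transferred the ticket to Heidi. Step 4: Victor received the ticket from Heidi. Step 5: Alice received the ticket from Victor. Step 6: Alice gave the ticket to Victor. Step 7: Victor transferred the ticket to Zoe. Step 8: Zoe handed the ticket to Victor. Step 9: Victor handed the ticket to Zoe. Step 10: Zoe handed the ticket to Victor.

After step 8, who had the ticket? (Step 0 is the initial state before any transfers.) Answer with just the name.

Tracking the ticket holder through step 8:
After step 0 (start): Heidi
After step 1: Alice
After step 2: Victor
After step 3: Heidi
After step 4: Victor
After step 5: Alice
After step 6: Victor
After step 7: Zoe
After step 8: Victor

At step 8, the holder is Victor.

Answer: Victor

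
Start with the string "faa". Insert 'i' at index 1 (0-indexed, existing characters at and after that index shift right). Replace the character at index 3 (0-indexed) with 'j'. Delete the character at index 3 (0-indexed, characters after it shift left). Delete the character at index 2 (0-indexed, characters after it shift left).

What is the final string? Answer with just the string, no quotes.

Applying each edit step by step:
Start: "faa"
Op 1 (insert 'i' at idx 1): "faa" -> "fiaa"
Op 2 (replace idx 3: 'a' -> 'j'): "fiaa" -> "fiaj"
Op 3 (delete idx 3 = 'j'): "fiaj" -> "fia"
Op 4 (delete idx 2 = 'a'): "fia" -> "fi"

Answer: fi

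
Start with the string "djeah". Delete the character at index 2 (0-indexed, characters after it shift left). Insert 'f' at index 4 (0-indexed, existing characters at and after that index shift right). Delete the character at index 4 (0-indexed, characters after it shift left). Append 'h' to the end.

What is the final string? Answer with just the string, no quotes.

Answer: djahh

Derivation:
Applying each edit step by step:
Start: "djeah"
Op 1 (delete idx 2 = 'e'): "djeah" -> "djah"
Op 2 (insert 'f' at idx 4): "djah" -> "djahf"
Op 3 (delete idx 4 = 'f'): "djahf" -> "djah"
Op 4 (append 'h'): "djah" -> "djahh"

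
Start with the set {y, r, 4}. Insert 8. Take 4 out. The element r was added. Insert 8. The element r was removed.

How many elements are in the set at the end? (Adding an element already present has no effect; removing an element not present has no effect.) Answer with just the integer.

Tracking the set through each operation:
Start: {4, r, y}
Event 1 (add 8): added. Set: {4, 8, r, y}
Event 2 (remove 4): removed. Set: {8, r, y}
Event 3 (add r): already present, no change. Set: {8, r, y}
Event 4 (add 8): already present, no change. Set: {8, r, y}
Event 5 (remove r): removed. Set: {8, y}

Final set: {8, y} (size 2)

Answer: 2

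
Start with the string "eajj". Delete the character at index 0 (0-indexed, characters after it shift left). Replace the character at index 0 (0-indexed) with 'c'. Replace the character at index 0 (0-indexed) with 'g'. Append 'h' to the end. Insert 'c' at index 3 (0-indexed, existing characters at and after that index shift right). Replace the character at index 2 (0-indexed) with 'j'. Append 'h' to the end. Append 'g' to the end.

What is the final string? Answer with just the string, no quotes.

Applying each edit step by step:
Start: "eajj"
Op 1 (delete idx 0 = 'e'): "eajj" -> "ajj"
Op 2 (replace idx 0: 'a' -> 'c'): "ajj" -> "cjj"
Op 3 (replace idx 0: 'c' -> 'g'): "cjj" -> "gjj"
Op 4 (append 'h'): "gjj" -> "gjjh"
Op 5 (insert 'c' at idx 3): "gjjh" -> "gjjch"
Op 6 (replace idx 2: 'j' -> 'j'): "gjjch" -> "gjjch"
Op 7 (append 'h'): "gjjch" -> "gjjchh"
Op 8 (append 'g'): "gjjchh" -> "gjjchhg"

Answer: gjjchhg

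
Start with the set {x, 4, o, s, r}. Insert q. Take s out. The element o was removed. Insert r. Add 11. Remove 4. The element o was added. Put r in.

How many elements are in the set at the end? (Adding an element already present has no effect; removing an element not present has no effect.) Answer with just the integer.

Answer: 5

Derivation:
Tracking the set through each operation:
Start: {4, o, r, s, x}
Event 1 (add q): added. Set: {4, o, q, r, s, x}
Event 2 (remove s): removed. Set: {4, o, q, r, x}
Event 3 (remove o): removed. Set: {4, q, r, x}
Event 4 (add r): already present, no change. Set: {4, q, r, x}
Event 5 (add 11): added. Set: {11, 4, q, r, x}
Event 6 (remove 4): removed. Set: {11, q, r, x}
Event 7 (add o): added. Set: {11, o, q, r, x}
Event 8 (add r): already present, no change. Set: {11, o, q, r, x}

Final set: {11, o, q, r, x} (size 5)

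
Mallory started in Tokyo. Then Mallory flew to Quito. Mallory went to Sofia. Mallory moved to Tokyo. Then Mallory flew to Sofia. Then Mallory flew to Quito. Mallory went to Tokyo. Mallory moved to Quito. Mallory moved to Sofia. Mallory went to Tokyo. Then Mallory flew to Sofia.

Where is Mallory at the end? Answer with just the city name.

Answer: Sofia

Derivation:
Tracking Mallory's location:
Start: Mallory is in Tokyo.
After move 1: Tokyo -> Quito. Mallory is in Quito.
After move 2: Quito -> Sofia. Mallory is in Sofia.
After move 3: Sofia -> Tokyo. Mallory is in Tokyo.
After move 4: Tokyo -> Sofia. Mallory is in Sofia.
After move 5: Sofia -> Quito. Mallory is in Quito.
After move 6: Quito -> Tokyo. Mallory is in Tokyo.
After move 7: Tokyo -> Quito. Mallory is in Quito.
After move 8: Quito -> Sofia. Mallory is in Sofia.
After move 9: Sofia -> Tokyo. Mallory is in Tokyo.
After move 10: Tokyo -> Sofia. Mallory is in Sofia.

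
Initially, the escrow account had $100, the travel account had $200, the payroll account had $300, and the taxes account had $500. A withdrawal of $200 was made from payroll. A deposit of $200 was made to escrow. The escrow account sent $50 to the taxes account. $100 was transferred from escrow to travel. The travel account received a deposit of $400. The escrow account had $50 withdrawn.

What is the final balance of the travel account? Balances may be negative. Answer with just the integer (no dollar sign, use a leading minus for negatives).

Answer: 700

Derivation:
Tracking account balances step by step:
Start: escrow=100, travel=200, payroll=300, taxes=500
Event 1 (withdraw 200 from payroll): payroll: 300 - 200 = 100. Balances: escrow=100, travel=200, payroll=100, taxes=500
Event 2 (deposit 200 to escrow): escrow: 100 + 200 = 300. Balances: escrow=300, travel=200, payroll=100, taxes=500
Event 3 (transfer 50 escrow -> taxes): escrow: 300 - 50 = 250, taxes: 500 + 50 = 550. Balances: escrow=250, travel=200, payroll=100, taxes=550
Event 4 (transfer 100 escrow -> travel): escrow: 250 - 100 = 150, travel: 200 + 100 = 300. Balances: escrow=150, travel=300, payroll=100, taxes=550
Event 5 (deposit 400 to travel): travel: 300 + 400 = 700. Balances: escrow=150, travel=700, payroll=100, taxes=550
Event 6 (withdraw 50 from escrow): escrow: 150 - 50 = 100. Balances: escrow=100, travel=700, payroll=100, taxes=550

Final balance of travel: 700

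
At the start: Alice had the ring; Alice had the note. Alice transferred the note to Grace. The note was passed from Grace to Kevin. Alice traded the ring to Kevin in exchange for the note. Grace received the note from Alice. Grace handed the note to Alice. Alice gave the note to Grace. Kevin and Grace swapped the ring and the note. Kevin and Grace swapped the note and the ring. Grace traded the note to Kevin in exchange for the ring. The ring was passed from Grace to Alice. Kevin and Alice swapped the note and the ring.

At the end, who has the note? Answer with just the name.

Tracking all object holders:
Start: ring:Alice, note:Alice
Event 1 (give note: Alice -> Grace). State: ring:Alice, note:Grace
Event 2 (give note: Grace -> Kevin). State: ring:Alice, note:Kevin
Event 3 (swap ring<->note: now ring:Kevin, note:Alice). State: ring:Kevin, note:Alice
Event 4 (give note: Alice -> Grace). State: ring:Kevin, note:Grace
Event 5 (give note: Grace -> Alice). State: ring:Kevin, note:Alice
Event 6 (give note: Alice -> Grace). State: ring:Kevin, note:Grace
Event 7 (swap ring<->note: now ring:Grace, note:Kevin). State: ring:Grace, note:Kevin
Event 8 (swap note<->ring: now note:Grace, ring:Kevin). State: ring:Kevin, note:Grace
Event 9 (swap note<->ring: now note:Kevin, ring:Grace). State: ring:Grace, note:Kevin
Event 10 (give ring: Grace -> Alice). State: ring:Alice, note:Kevin
Event 11 (swap note<->ring: now note:Alice, ring:Kevin). State: ring:Kevin, note:Alice

Final state: ring:Kevin, note:Alice
The note is held by Alice.

Answer: Alice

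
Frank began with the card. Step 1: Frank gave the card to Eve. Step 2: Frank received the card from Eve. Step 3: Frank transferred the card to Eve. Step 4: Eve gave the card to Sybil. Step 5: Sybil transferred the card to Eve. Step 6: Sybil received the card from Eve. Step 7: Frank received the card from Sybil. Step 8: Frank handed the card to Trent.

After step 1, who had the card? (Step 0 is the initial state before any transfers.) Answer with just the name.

Tracking the card holder through step 1:
After step 0 (start): Frank
After step 1: Eve

At step 1, the holder is Eve.

Answer: Eve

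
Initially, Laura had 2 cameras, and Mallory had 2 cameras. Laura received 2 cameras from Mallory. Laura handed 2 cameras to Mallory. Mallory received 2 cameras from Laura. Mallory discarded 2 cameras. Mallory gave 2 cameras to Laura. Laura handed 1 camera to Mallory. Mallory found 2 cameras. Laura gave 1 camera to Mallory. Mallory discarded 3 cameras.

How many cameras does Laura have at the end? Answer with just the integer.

Tracking counts step by step:
Start: Laura=2, Mallory=2
Event 1 (Mallory -> Laura, 2): Mallory: 2 -> 0, Laura: 2 -> 4. State: Laura=4, Mallory=0
Event 2 (Laura -> Mallory, 2): Laura: 4 -> 2, Mallory: 0 -> 2. State: Laura=2, Mallory=2
Event 3 (Laura -> Mallory, 2): Laura: 2 -> 0, Mallory: 2 -> 4. State: Laura=0, Mallory=4
Event 4 (Mallory -2): Mallory: 4 -> 2. State: Laura=0, Mallory=2
Event 5 (Mallory -> Laura, 2): Mallory: 2 -> 0, Laura: 0 -> 2. State: Laura=2, Mallory=0
Event 6 (Laura -> Mallory, 1): Laura: 2 -> 1, Mallory: 0 -> 1. State: Laura=1, Mallory=1
Event 7 (Mallory +2): Mallory: 1 -> 3. State: Laura=1, Mallory=3
Event 8 (Laura -> Mallory, 1): Laura: 1 -> 0, Mallory: 3 -> 4. State: Laura=0, Mallory=4
Event 9 (Mallory -3): Mallory: 4 -> 1. State: Laura=0, Mallory=1

Laura's final count: 0

Answer: 0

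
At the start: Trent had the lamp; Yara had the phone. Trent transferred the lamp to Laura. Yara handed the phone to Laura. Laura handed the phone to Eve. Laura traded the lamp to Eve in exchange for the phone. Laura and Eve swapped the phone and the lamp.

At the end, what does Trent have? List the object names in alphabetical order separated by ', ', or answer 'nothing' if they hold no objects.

Tracking all object holders:
Start: lamp:Trent, phone:Yara
Event 1 (give lamp: Trent -> Laura). State: lamp:Laura, phone:Yara
Event 2 (give phone: Yara -> Laura). State: lamp:Laura, phone:Laura
Event 3 (give phone: Laura -> Eve). State: lamp:Laura, phone:Eve
Event 4 (swap lamp<->phone: now lamp:Eve, phone:Laura). State: lamp:Eve, phone:Laura
Event 5 (swap phone<->lamp: now phone:Eve, lamp:Laura). State: lamp:Laura, phone:Eve

Final state: lamp:Laura, phone:Eve
Trent holds: (nothing).

Answer: nothing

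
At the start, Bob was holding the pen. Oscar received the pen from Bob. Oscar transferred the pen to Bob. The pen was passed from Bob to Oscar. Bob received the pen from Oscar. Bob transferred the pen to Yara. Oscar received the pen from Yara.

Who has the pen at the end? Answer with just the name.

Answer: Oscar

Derivation:
Tracking the pen through each event:
Start: Bob has the pen.
After event 1: Oscar has the pen.
After event 2: Bob has the pen.
After event 3: Oscar has the pen.
After event 4: Bob has the pen.
After event 5: Yara has the pen.
After event 6: Oscar has the pen.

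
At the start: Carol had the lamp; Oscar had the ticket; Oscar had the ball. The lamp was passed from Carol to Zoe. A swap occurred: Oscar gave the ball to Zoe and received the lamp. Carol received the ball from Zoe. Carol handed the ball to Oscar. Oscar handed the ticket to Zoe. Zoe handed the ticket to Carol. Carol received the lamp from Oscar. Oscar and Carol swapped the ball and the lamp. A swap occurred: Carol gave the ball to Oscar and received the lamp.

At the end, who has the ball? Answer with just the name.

Answer: Oscar

Derivation:
Tracking all object holders:
Start: lamp:Carol, ticket:Oscar, ball:Oscar
Event 1 (give lamp: Carol -> Zoe). State: lamp:Zoe, ticket:Oscar, ball:Oscar
Event 2 (swap ball<->lamp: now ball:Zoe, lamp:Oscar). State: lamp:Oscar, ticket:Oscar, ball:Zoe
Event 3 (give ball: Zoe -> Carol). State: lamp:Oscar, ticket:Oscar, ball:Carol
Event 4 (give ball: Carol -> Oscar). State: lamp:Oscar, ticket:Oscar, ball:Oscar
Event 5 (give ticket: Oscar -> Zoe). State: lamp:Oscar, ticket:Zoe, ball:Oscar
Event 6 (give ticket: Zoe -> Carol). State: lamp:Oscar, ticket:Carol, ball:Oscar
Event 7 (give lamp: Oscar -> Carol). State: lamp:Carol, ticket:Carol, ball:Oscar
Event 8 (swap ball<->lamp: now ball:Carol, lamp:Oscar). State: lamp:Oscar, ticket:Carol, ball:Carol
Event 9 (swap ball<->lamp: now ball:Oscar, lamp:Carol). State: lamp:Carol, ticket:Carol, ball:Oscar

Final state: lamp:Carol, ticket:Carol, ball:Oscar
The ball is held by Oscar.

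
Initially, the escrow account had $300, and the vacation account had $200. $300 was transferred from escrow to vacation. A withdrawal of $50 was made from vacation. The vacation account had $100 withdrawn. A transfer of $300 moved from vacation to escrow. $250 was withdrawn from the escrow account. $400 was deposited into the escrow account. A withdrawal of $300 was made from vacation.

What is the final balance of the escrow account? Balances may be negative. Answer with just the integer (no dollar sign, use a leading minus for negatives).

Tracking account balances step by step:
Start: escrow=300, vacation=200
Event 1 (transfer 300 escrow -> vacation): escrow: 300 - 300 = 0, vacation: 200 + 300 = 500. Balances: escrow=0, vacation=500
Event 2 (withdraw 50 from vacation): vacation: 500 - 50 = 450. Balances: escrow=0, vacation=450
Event 3 (withdraw 100 from vacation): vacation: 450 - 100 = 350. Balances: escrow=0, vacation=350
Event 4 (transfer 300 vacation -> escrow): vacation: 350 - 300 = 50, escrow: 0 + 300 = 300. Balances: escrow=300, vacation=50
Event 5 (withdraw 250 from escrow): escrow: 300 - 250 = 50. Balances: escrow=50, vacation=50
Event 6 (deposit 400 to escrow): escrow: 50 + 400 = 450. Balances: escrow=450, vacation=50
Event 7 (withdraw 300 from vacation): vacation: 50 - 300 = -250. Balances: escrow=450, vacation=-250

Final balance of escrow: 450

Answer: 450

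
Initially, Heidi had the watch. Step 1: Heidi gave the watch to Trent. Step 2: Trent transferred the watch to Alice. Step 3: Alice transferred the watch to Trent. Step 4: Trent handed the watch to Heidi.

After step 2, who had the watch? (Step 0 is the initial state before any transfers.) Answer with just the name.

Tracking the watch holder through step 2:
After step 0 (start): Heidi
After step 1: Trent
After step 2: Alice

At step 2, the holder is Alice.

Answer: Alice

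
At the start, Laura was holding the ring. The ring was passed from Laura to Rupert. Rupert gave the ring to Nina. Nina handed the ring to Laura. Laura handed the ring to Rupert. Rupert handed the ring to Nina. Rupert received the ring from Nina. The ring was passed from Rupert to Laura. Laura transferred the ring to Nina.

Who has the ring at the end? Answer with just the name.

Answer: Nina

Derivation:
Tracking the ring through each event:
Start: Laura has the ring.
After event 1: Rupert has the ring.
After event 2: Nina has the ring.
After event 3: Laura has the ring.
After event 4: Rupert has the ring.
After event 5: Nina has the ring.
After event 6: Rupert has the ring.
After event 7: Laura has the ring.
After event 8: Nina has the ring.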